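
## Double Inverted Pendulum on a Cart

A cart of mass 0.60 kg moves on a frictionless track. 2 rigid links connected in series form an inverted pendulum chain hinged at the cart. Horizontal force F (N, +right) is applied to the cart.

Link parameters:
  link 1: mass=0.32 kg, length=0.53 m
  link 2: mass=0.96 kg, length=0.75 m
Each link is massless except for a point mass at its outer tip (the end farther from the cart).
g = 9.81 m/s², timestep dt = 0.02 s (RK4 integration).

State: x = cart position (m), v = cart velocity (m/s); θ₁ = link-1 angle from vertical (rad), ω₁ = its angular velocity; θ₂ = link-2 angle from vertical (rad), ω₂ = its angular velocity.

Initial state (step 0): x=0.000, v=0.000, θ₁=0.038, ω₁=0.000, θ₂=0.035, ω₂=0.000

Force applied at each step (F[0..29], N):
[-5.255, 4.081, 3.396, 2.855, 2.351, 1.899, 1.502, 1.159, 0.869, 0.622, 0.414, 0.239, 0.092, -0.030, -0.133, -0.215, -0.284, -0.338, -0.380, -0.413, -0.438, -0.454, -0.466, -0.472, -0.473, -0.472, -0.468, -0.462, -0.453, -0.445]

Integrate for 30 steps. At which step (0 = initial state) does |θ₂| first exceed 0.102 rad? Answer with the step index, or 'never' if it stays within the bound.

Answer: never

Derivation:
apply F[0]=-5.255 → step 1: x=-0.002, v=-0.191, θ₁=0.042, ω₁=0.379, θ₂=0.035, ω₂=-0.004
apply F[1]=+4.081 → step 2: x=-0.005, v=-0.074, θ₁=0.047, ω₁=0.187, θ₂=0.035, ω₂=-0.015
apply F[2]=+3.396 → step 3: x=-0.005, v=0.018, θ₁=0.050, ω₁=0.047, θ₂=0.034, ω₂=-0.030
apply F[3]=+2.855 → step 4: x=-0.004, v=0.092, θ₁=0.050, ω₁=-0.056, θ₂=0.034, ω₂=-0.047
apply F[4]=+2.351 → step 5: x=-0.002, v=0.150, θ₁=0.048, ω₁=-0.129, θ₂=0.032, ω₂=-0.064
apply F[5]=+1.899 → step 6: x=0.002, v=0.194, θ₁=0.045, ω₁=-0.178, θ₂=0.031, ω₂=-0.079
apply F[6]=+1.502 → step 7: x=0.006, v=0.226, θ₁=0.041, ω₁=-0.209, θ₂=0.029, ω₂=-0.092
apply F[7]=+1.159 → step 8: x=0.011, v=0.248, θ₁=0.037, ω₁=-0.225, θ₂=0.027, ω₂=-0.103
apply F[8]=+0.869 → step 9: x=0.016, v=0.263, θ₁=0.032, ω₁=-0.231, θ₂=0.025, ω₂=-0.112
apply F[9]=+0.622 → step 10: x=0.021, v=0.271, θ₁=0.027, ω₁=-0.229, θ₂=0.023, ω₂=-0.118
apply F[10]=+0.414 → step 11: x=0.027, v=0.274, θ₁=0.023, ω₁=-0.222, θ₂=0.020, ω₂=-0.121
apply F[11]=+0.239 → step 12: x=0.032, v=0.274, θ₁=0.019, ω₁=-0.212, θ₂=0.018, ω₂=-0.123
apply F[12]=+0.092 → step 13: x=0.038, v=0.270, θ₁=0.014, ω₁=-0.199, θ₂=0.016, ω₂=-0.122
apply F[13]=-0.030 → step 14: x=0.043, v=0.264, θ₁=0.011, ω₁=-0.184, θ₂=0.013, ω₂=-0.121
apply F[14]=-0.133 → step 15: x=0.048, v=0.256, θ₁=0.007, ω₁=-0.169, θ₂=0.011, ω₂=-0.117
apply F[15]=-0.215 → step 16: x=0.053, v=0.246, θ₁=0.004, ω₁=-0.154, θ₂=0.008, ω₂=-0.113
apply F[16]=-0.284 → step 17: x=0.058, v=0.236, θ₁=0.001, ω₁=-0.139, θ₂=0.006, ω₂=-0.108
apply F[17]=-0.338 → step 18: x=0.063, v=0.225, θ₁=-0.002, ω₁=-0.124, θ₂=0.004, ω₂=-0.102
apply F[18]=-0.380 → step 19: x=0.067, v=0.213, θ₁=-0.004, ω₁=-0.110, θ₂=0.002, ω₂=-0.096
apply F[19]=-0.413 → step 20: x=0.071, v=0.201, θ₁=-0.006, ω₁=-0.097, θ₂=0.000, ω₂=-0.089
apply F[20]=-0.438 → step 21: x=0.075, v=0.190, θ₁=-0.008, ω₁=-0.084, θ₂=-0.001, ω₂=-0.083
apply F[21]=-0.454 → step 22: x=0.079, v=0.178, θ₁=-0.009, ω₁=-0.073, θ₂=-0.003, ω₂=-0.076
apply F[22]=-0.466 → step 23: x=0.082, v=0.167, θ₁=-0.011, ω₁=-0.063, θ₂=-0.004, ω₂=-0.069
apply F[23]=-0.472 → step 24: x=0.085, v=0.156, θ₁=-0.012, ω₁=-0.053, θ₂=-0.006, ω₂=-0.063
apply F[24]=-0.473 → step 25: x=0.088, v=0.145, θ₁=-0.013, ω₁=-0.044, θ₂=-0.007, ω₂=-0.056
apply F[25]=-0.472 → step 26: x=0.091, v=0.135, θ₁=-0.014, ω₁=-0.037, θ₂=-0.008, ω₂=-0.050
apply F[26]=-0.468 → step 27: x=0.094, v=0.125, θ₁=-0.014, ω₁=-0.030, θ₂=-0.009, ω₂=-0.044
apply F[27]=-0.462 → step 28: x=0.096, v=0.116, θ₁=-0.015, ω₁=-0.023, θ₂=-0.010, ω₂=-0.039
apply F[28]=-0.453 → step 29: x=0.098, v=0.107, θ₁=-0.015, ω₁=-0.018, θ₂=-0.011, ω₂=-0.034
apply F[29]=-0.445 → step 30: x=0.100, v=0.099, θ₁=-0.016, ω₁=-0.013, θ₂=-0.011, ω₂=-0.029
max |θ₂| = 0.035 ≤ 0.102 over all 31 states.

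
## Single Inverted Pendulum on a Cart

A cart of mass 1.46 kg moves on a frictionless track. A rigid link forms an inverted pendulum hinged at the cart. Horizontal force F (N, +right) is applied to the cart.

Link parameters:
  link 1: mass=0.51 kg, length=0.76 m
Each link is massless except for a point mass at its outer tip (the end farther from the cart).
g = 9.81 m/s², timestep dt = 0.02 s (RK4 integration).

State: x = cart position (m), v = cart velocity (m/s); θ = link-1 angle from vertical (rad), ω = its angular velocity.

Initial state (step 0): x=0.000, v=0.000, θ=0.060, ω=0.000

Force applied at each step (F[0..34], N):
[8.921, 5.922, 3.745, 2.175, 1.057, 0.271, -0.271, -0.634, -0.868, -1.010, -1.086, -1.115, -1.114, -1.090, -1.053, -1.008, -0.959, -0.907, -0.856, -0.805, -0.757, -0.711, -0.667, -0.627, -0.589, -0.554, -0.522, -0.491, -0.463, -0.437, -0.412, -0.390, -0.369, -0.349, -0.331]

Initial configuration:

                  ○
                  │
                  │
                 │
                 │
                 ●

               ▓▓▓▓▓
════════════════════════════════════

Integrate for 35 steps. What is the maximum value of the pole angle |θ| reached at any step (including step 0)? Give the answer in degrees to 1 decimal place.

apply F[0]=+8.921 → step 1: x=0.001, v=0.118, θ=0.059, ω=-0.140
apply F[1]=+5.922 → step 2: x=0.004, v=0.195, θ=0.055, ω=-0.226
apply F[2]=+3.745 → step 3: x=0.009, v=0.243, θ=0.050, ω=-0.275
apply F[3]=+2.175 → step 4: x=0.014, v=0.269, θ=0.044, ω=-0.298
apply F[4]=+1.057 → step 5: x=0.019, v=0.281, θ=0.038, ω=-0.303
apply F[5]=+0.271 → step 6: x=0.025, v=0.282, θ=0.032, ω=-0.296
apply F[6]=-0.271 → step 7: x=0.031, v=0.277, θ=0.026, ω=-0.280
apply F[7]=-0.634 → step 8: x=0.036, v=0.266, θ=0.021, ω=-0.261
apply F[8]=-0.868 → step 9: x=0.041, v=0.253, θ=0.016, ω=-0.239
apply F[9]=-1.010 → step 10: x=0.046, v=0.238, θ=0.012, ω=-0.216
apply F[10]=-1.086 → step 11: x=0.051, v=0.223, θ=0.007, ω=-0.193
apply F[11]=-1.115 → step 12: x=0.055, v=0.207, θ=0.004, ω=-0.171
apply F[12]=-1.114 → step 13: x=0.059, v=0.192, θ=0.001, ω=-0.150
apply F[13]=-1.090 → step 14: x=0.063, v=0.177, θ=-0.002, ω=-0.131
apply F[14]=-1.053 → step 15: x=0.066, v=0.163, θ=-0.005, ω=-0.113
apply F[15]=-1.008 → step 16: x=0.069, v=0.149, θ=-0.007, ω=-0.097
apply F[16]=-0.959 → step 17: x=0.072, v=0.137, θ=-0.009, ω=-0.082
apply F[17]=-0.907 → step 18: x=0.075, v=0.125, θ=-0.010, ω=-0.069
apply F[18]=-0.856 → step 19: x=0.077, v=0.114, θ=-0.011, ω=-0.057
apply F[19]=-0.805 → step 20: x=0.079, v=0.104, θ=-0.012, ω=-0.047
apply F[20]=-0.757 → step 21: x=0.081, v=0.094, θ=-0.013, ω=-0.038
apply F[21]=-0.711 → step 22: x=0.083, v=0.085, θ=-0.014, ω=-0.030
apply F[22]=-0.667 → step 23: x=0.085, v=0.077, θ=-0.014, ω=-0.022
apply F[23]=-0.627 → step 24: x=0.086, v=0.070, θ=-0.015, ω=-0.016
apply F[24]=-0.589 → step 25: x=0.087, v=0.063, θ=-0.015, ω=-0.011
apply F[25]=-0.554 → step 26: x=0.089, v=0.056, θ=-0.015, ω=-0.006
apply F[26]=-0.522 → step 27: x=0.090, v=0.050, θ=-0.015, ω=-0.002
apply F[27]=-0.491 → step 28: x=0.091, v=0.044, θ=-0.015, ω=0.002
apply F[28]=-0.463 → step 29: x=0.091, v=0.039, θ=-0.015, ω=0.005
apply F[29]=-0.437 → step 30: x=0.092, v=0.034, θ=-0.015, ω=0.007
apply F[30]=-0.412 → step 31: x=0.093, v=0.029, θ=-0.015, ω=0.009
apply F[31]=-0.390 → step 32: x=0.093, v=0.025, θ=-0.015, ω=0.011
apply F[32]=-0.369 → step 33: x=0.094, v=0.021, θ=-0.014, ω=0.013
apply F[33]=-0.349 → step 34: x=0.094, v=0.017, θ=-0.014, ω=0.014
apply F[34]=-0.331 → step 35: x=0.095, v=0.014, θ=-0.014, ω=0.015
Max |angle| over trajectory = 0.060 rad = 3.4°.

Answer: 3.4°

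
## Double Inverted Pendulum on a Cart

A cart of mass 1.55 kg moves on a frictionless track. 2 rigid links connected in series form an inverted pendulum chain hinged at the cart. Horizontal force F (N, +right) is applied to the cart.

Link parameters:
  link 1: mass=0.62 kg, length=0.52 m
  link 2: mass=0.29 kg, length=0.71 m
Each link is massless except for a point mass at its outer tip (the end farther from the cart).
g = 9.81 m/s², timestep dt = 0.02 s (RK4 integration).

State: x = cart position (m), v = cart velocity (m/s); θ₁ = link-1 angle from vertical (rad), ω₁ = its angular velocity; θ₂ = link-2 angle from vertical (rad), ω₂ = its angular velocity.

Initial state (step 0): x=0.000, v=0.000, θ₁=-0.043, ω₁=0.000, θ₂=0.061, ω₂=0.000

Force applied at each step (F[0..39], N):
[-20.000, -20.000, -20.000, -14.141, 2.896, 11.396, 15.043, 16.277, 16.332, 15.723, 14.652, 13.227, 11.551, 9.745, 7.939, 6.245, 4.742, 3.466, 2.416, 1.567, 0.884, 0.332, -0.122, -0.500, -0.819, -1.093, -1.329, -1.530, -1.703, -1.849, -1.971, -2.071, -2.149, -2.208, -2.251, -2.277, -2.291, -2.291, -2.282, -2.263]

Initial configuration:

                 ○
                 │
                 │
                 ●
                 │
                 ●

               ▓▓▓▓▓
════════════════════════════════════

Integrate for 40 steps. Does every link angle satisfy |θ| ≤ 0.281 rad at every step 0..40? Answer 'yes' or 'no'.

Answer: yes

Derivation:
apply F[0]=-20.000 → step 1: x=-0.003, v=-0.253, θ₁=-0.038, ω₁=0.452, θ₂=0.061, ω₂=0.043
apply F[1]=-20.000 → step 2: x=-0.010, v=-0.507, θ₁=-0.025, ω₁=0.912, θ₂=0.063, ω₂=0.082
apply F[2]=-20.000 → step 3: x=-0.023, v=-0.764, θ₁=-0.002, ω₁=1.386, θ₂=0.065, ω₂=0.112
apply F[3]=-14.141 → step 4: x=-0.040, v=-0.948, θ₁=0.029, ω₁=1.737, θ₂=0.067, ω₂=0.130
apply F[4]=+2.896 → step 5: x=-0.059, v=-0.915, θ₁=0.063, ω₁=1.688, θ₂=0.070, ω₂=0.138
apply F[5]=+11.396 → step 6: x=-0.075, v=-0.776, θ₁=0.095, ω₁=1.454, θ₂=0.073, ω₂=0.135
apply F[6]=+15.043 → step 7: x=-0.089, v=-0.595, θ₁=0.121, ω₁=1.153, θ₂=0.075, ω₂=0.121
apply F[7]=+16.277 → step 8: x=-0.099, v=-0.401, θ₁=0.141, ω₁=0.843, θ₂=0.077, ω₂=0.097
apply F[8]=+16.332 → step 9: x=-0.105, v=-0.209, θ₁=0.155, ω₁=0.548, θ₂=0.079, ω₂=0.065
apply F[9]=+15.723 → step 10: x=-0.108, v=-0.026, θ₁=0.163, ω₁=0.277, θ₂=0.080, ω₂=0.029
apply F[10]=+14.652 → step 11: x=-0.106, v=0.142, θ₁=0.166, ω₁=0.037, θ₂=0.080, ω₂=-0.009
apply F[11]=+13.227 → step 12: x=-0.102, v=0.291, θ₁=0.165, ω₁=-0.168, θ₂=0.080, ω₂=-0.048
apply F[12]=+11.551 → step 13: x=-0.095, v=0.420, θ₁=0.160, ω₁=-0.335, θ₂=0.078, ω₂=-0.085
apply F[13]=+9.745 → step 14: x=-0.086, v=0.527, θ₁=0.152, ω₁=-0.465, θ₂=0.076, ω₂=-0.119
apply F[14]=+7.939 → step 15: x=-0.074, v=0.612, θ₁=0.142, ω₁=-0.558, θ₂=0.073, ω₂=-0.149
apply F[15]=+6.245 → step 16: x=-0.061, v=0.676, θ₁=0.130, ω₁=-0.619, θ₂=0.070, ω₂=-0.175
apply F[16]=+4.742 → step 17: x=-0.047, v=0.723, θ₁=0.117, ω₁=-0.652, θ₂=0.067, ω₂=-0.197
apply F[17]=+3.466 → step 18: x=-0.032, v=0.756, θ₁=0.104, ω₁=-0.664, θ₂=0.062, ω₂=-0.216
apply F[18]=+2.416 → step 19: x=-0.017, v=0.776, θ₁=0.091, ω₁=-0.660, θ₂=0.058, ω₂=-0.231
apply F[19]=+1.567 → step 20: x=-0.002, v=0.787, θ₁=0.078, ω₁=-0.644, θ₂=0.053, ω₂=-0.242
apply F[20]=+0.884 → step 21: x=0.014, v=0.790, θ₁=0.065, ω₁=-0.620, θ₂=0.048, ω₂=-0.250
apply F[21]=+0.332 → step 22: x=0.030, v=0.788, θ₁=0.053, ω₁=-0.591, θ₂=0.043, ω₂=-0.255
apply F[22]=-0.122 → step 23: x=0.046, v=0.781, θ₁=0.042, ω₁=-0.559, θ₂=0.038, ω₂=-0.258
apply F[23]=-0.500 → step 24: x=0.061, v=0.770, θ₁=0.031, ω₁=-0.525, θ₂=0.033, ω₂=-0.258
apply F[24]=-0.819 → step 25: x=0.076, v=0.757, θ₁=0.021, ω₁=-0.490, θ₂=0.028, ω₂=-0.256
apply F[25]=-1.093 → step 26: x=0.091, v=0.741, θ₁=0.011, ω₁=-0.455, θ₂=0.023, ω₂=-0.253
apply F[26]=-1.329 → step 27: x=0.106, v=0.723, θ₁=0.002, ω₁=-0.420, θ₂=0.018, ω₂=-0.247
apply F[27]=-1.530 → step 28: x=0.120, v=0.703, θ₁=-0.006, ω₁=-0.386, θ₂=0.013, ω₂=-0.240
apply F[28]=-1.703 → step 29: x=0.134, v=0.682, θ₁=-0.013, ω₁=-0.353, θ₂=0.008, ω₂=-0.232
apply F[29]=-1.849 → step 30: x=0.148, v=0.661, θ₁=-0.020, ω₁=-0.321, θ₂=0.003, ω₂=-0.224
apply F[30]=-1.971 → step 31: x=0.161, v=0.638, θ₁=-0.026, ω₁=-0.290, θ₂=-0.001, ω₂=-0.214
apply F[31]=-2.071 → step 32: x=0.173, v=0.614, θ₁=-0.031, ω₁=-0.260, θ₂=-0.005, ω₂=-0.203
apply F[32]=-2.149 → step 33: x=0.185, v=0.590, θ₁=-0.036, ω₁=-0.232, θ₂=-0.009, ω₂=-0.192
apply F[33]=-2.208 → step 34: x=0.197, v=0.566, θ₁=-0.041, ω₁=-0.205, θ₂=-0.013, ω₂=-0.181
apply F[34]=-2.251 → step 35: x=0.208, v=0.542, θ₁=-0.045, ω₁=-0.180, θ₂=-0.016, ω₂=-0.170
apply F[35]=-2.277 → step 36: x=0.218, v=0.518, θ₁=-0.048, ω₁=-0.156, θ₂=-0.020, ω₂=-0.158
apply F[36]=-2.291 → step 37: x=0.229, v=0.494, θ₁=-0.051, ω₁=-0.134, θ₂=-0.023, ω₂=-0.147
apply F[37]=-2.291 → step 38: x=0.238, v=0.471, θ₁=-0.053, ω₁=-0.113, θ₂=-0.025, ω₂=-0.135
apply F[38]=-2.282 → step 39: x=0.247, v=0.448, θ₁=-0.055, ω₁=-0.094, θ₂=-0.028, ω₂=-0.124
apply F[39]=-2.263 → step 40: x=0.256, v=0.425, θ₁=-0.057, ω₁=-0.077, θ₂=-0.030, ω₂=-0.113
Max |angle| over trajectory = 0.166 rad; bound = 0.281 → within bound.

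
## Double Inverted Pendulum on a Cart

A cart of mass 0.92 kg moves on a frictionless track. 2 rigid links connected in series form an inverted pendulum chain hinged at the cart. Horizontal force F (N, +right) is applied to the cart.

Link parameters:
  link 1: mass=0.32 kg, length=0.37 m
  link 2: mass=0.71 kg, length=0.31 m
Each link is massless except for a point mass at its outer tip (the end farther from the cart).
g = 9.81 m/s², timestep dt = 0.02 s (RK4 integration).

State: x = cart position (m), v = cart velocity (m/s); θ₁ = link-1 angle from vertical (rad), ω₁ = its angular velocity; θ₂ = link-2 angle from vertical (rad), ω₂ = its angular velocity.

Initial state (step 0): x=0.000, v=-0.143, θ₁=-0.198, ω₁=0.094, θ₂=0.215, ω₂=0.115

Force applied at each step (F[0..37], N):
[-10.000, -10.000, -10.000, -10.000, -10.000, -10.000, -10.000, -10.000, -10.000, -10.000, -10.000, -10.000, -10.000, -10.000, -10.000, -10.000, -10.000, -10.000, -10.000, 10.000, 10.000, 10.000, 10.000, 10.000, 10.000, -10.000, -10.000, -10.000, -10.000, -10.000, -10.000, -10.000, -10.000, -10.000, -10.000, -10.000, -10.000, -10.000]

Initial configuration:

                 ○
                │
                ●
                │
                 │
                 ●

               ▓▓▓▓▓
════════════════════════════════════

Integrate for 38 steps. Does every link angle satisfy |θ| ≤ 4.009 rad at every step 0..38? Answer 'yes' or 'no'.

apply F[0]=-10.000 → step 1: x=-0.005, v=-0.324, θ₁=-0.196, ω₁=0.102, θ₂=0.224, ω₂=0.813
apply F[1]=-10.000 → step 2: x=-0.013, v=-0.506, θ₁=-0.194, ω₁=0.125, θ₂=0.247, ω₂=1.507
apply F[2]=-10.000 → step 3: x=-0.025, v=-0.692, θ₁=-0.191, ω₁=0.178, θ₂=0.285, ω₂=2.194
apply F[3]=-10.000 → step 4: x=-0.041, v=-0.881, θ₁=-0.186, ω₁=0.275, θ₂=0.335, ω₂=2.864
apply F[4]=-10.000 → step 5: x=-0.060, v=-1.074, θ₁=-0.179, ω₁=0.438, θ₂=0.399, ω₂=3.505
apply F[5]=-10.000 → step 6: x=-0.084, v=-1.272, θ₁=-0.168, ω₁=0.685, θ₂=0.475, ω₂=4.105
apply F[6]=-10.000 → step 7: x=-0.111, v=-1.474, θ₁=-0.151, ω₁=1.035, θ₂=0.563, ω₂=4.650
apply F[7]=-10.000 → step 8: x=-0.143, v=-1.681, θ₁=-0.126, ω₁=1.503, θ₂=0.661, ω₂=5.125
apply F[8]=-10.000 → step 9: x=-0.178, v=-1.892, θ₁=-0.090, ω₁=2.100, θ₂=0.767, ω₂=5.512
apply F[9]=-10.000 → step 10: x=-0.218, v=-2.107, θ₁=-0.041, ω₁=2.832, θ₂=0.880, ω₂=5.785
apply F[10]=-10.000 → step 11: x=-0.263, v=-2.324, θ₁=0.024, ω₁=3.696, θ₂=0.998, ω₂=5.902
apply F[11]=-10.000 → step 12: x=-0.311, v=-2.540, θ₁=0.107, ω₁=4.677, θ₂=1.115, ω₂=5.805
apply F[12]=-10.000 → step 13: x=-0.364, v=-2.750, θ₁=0.212, ω₁=5.748, θ₂=1.228, ω₂=5.425
apply F[13]=-10.000 → step 14: x=-0.421, v=-2.941, θ₁=0.338, ω₁=6.870, θ₂=1.330, ω₂=4.689
apply F[14]=-10.000 → step 15: x=-0.482, v=-3.098, θ₁=0.486, ω₁=8.013, θ₂=1.413, ω₂=3.545
apply F[15]=-10.000 → step 16: x=-0.545, v=-3.195, θ₁=0.658, ω₁=9.177, θ₂=1.469, ω₂=1.973
apply F[16]=-10.000 → step 17: x=-0.609, v=-3.191, θ₁=0.854, ω₁=10.396, θ₂=1.489, ω₂=0.004
apply F[17]=-10.000 → step 18: x=-0.671, v=-3.018, θ₁=1.074, ω₁=11.654, θ₂=1.467, ω₂=-2.144
apply F[18]=-10.000 → step 19: x=-0.728, v=-2.610, θ₁=1.318, ω₁=12.591, θ₂=1.407, ω₂=-3.612
apply F[19]=+10.000 → step 20: x=-0.773, v=-1.872, θ₁=1.571, ω₁=12.655, θ₂=1.336, ω₂=-3.261
apply F[20]=+10.000 → step 21: x=-0.803, v=-1.193, θ₁=1.823, ω₁=12.522, θ₂=1.286, ω₂=-1.643
apply F[21]=+10.000 → step 22: x=-0.821, v=-0.596, θ₁=2.073, ω₁=12.544, θ₂=1.275, ω₂=0.707
apply F[22]=+10.000 → step 23: x=-0.827, v=-0.049, θ₁=2.326, ω₁=12.733, θ₂=1.318, ω₂=3.689
apply F[23]=+10.000 → step 24: x=-0.823, v=0.453, θ₁=2.582, ω₁=12.802, θ₂=1.428, ω₂=7.395
apply F[24]=+10.000 → step 25: x=-0.810, v=0.880, θ₁=2.833, ω₁=12.152, θ₂=1.618, ω₂=11.730
apply F[25]=-10.000 → step 26: x=-0.793, v=0.767, θ₁=3.046, ω₁=8.852, θ₂=1.899, ω₂=16.276
apply F[26]=-10.000 → step 27: x=-0.780, v=0.560, θ₁=3.175, ω₁=3.713, θ₂=2.267, ω₂=20.538
apply F[27]=-10.000 → step 28: x=-0.771, v=0.285, θ₁=3.176, ω₁=-4.214, θ₂=2.739, ω₂=27.576
apply F[28]=-10.000 → step 29: x=-0.767, v=0.225, θ₁=3.038, ω₁=-6.464, θ₂=3.349, ω₂=30.115
apply F[29]=-10.000 → step 30: x=-0.762, v=0.238, θ₁=2.998, ω₁=1.694, θ₂=3.858, ω₂=21.795
apply F[30]=-10.000 → step 31: x=-0.758, v=0.081, θ₁=3.082, ω₁=6.338, θ₂=4.249, ω₂=17.663
apply F[31]=-10.000 → step 32: x=-0.759, v=-0.141, θ₁=3.239, ω₁=9.131, θ₂=4.569, ω₂=14.385
apply F[32]=-10.000 → step 33: x=-0.764, v=-0.429, θ₁=3.438, ω₁=10.500, θ₂=4.824, ω₂=11.104
apply F[33]=-10.000 → step 34: x=-0.776, v=-0.780, θ₁=3.652, ω₁=10.799, θ₂=5.014, ω₂=7.968
apply F[34]=-10.000 → step 35: x=-0.796, v=-1.169, θ₁=3.866, ω₁=10.504, θ₂=5.146, ω₂=5.282
apply F[35]=-10.000 → step 36: x=-0.823, v=-1.566, θ₁=4.071, ω₁=10.002, θ₂=5.229, ω₂=3.154
apply F[36]=-10.000 → step 37: x=-0.858, v=-1.952, θ₁=4.266, ω₁=9.501, θ₂=5.275, ω₂=1.528
apply F[37]=-10.000 → step 38: x=-0.901, v=-2.325, θ₁=4.452, ω₁=9.088, θ₂=5.293, ω₂=0.297
Max |angle| over trajectory = 5.293 rad; bound = 4.009 → exceeded.

Answer: no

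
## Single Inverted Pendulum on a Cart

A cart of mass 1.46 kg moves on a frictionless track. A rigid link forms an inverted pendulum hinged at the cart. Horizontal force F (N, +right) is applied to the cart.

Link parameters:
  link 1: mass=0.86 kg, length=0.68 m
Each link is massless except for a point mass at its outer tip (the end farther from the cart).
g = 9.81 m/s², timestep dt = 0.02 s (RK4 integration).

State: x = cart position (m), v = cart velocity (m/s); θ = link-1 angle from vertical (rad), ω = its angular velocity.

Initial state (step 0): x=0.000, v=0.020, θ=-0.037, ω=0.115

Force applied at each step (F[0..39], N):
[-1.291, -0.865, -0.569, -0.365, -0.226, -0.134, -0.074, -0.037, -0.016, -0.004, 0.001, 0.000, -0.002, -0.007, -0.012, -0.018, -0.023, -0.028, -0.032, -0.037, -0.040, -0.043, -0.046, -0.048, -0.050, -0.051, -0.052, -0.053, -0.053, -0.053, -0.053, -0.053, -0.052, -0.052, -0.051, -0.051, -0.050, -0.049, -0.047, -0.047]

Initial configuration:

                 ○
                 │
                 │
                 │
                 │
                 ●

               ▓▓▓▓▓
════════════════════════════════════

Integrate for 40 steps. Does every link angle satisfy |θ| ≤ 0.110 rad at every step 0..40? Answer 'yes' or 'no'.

apply F[0]=-1.291 → step 1: x=0.000, v=0.006, θ=-0.035, ω=0.125
apply F[1]=-0.865 → step 2: x=0.000, v=-0.002, θ=-0.032, ω=0.127
apply F[2]=-0.569 → step 3: x=0.000, v=-0.006, θ=-0.030, ω=0.124
apply F[3]=-0.365 → step 4: x=0.000, v=-0.007, θ=-0.027, ω=0.118
apply F[4]=-0.226 → step 5: x=-0.000, v=-0.008, θ=-0.025, ω=0.111
apply F[5]=-0.134 → step 6: x=-0.000, v=-0.007, θ=-0.023, ω=0.103
apply F[6]=-0.074 → step 7: x=-0.000, v=-0.005, θ=-0.021, ω=0.094
apply F[7]=-0.037 → step 8: x=-0.000, v=-0.003, θ=-0.019, ω=0.086
apply F[8]=-0.016 → step 9: x=-0.000, v=-0.002, θ=-0.017, ω=0.078
apply F[9]=-0.004 → step 10: x=-0.000, v=0.000, θ=-0.016, ω=0.070
apply F[10]=+0.001 → step 11: x=-0.000, v=0.002, θ=-0.015, ω=0.064
apply F[11]=+0.000 → step 12: x=-0.000, v=0.004, θ=-0.013, ω=0.057
apply F[12]=-0.002 → step 13: x=-0.000, v=0.005, θ=-0.012, ω=0.051
apply F[13]=-0.007 → step 14: x=-0.000, v=0.006, θ=-0.011, ω=0.046
apply F[14]=-0.012 → step 15: x=-0.000, v=0.007, θ=-0.010, ω=0.041
apply F[15]=-0.018 → step 16: x=0.000, v=0.008, θ=-0.010, ω=0.037
apply F[16]=-0.023 → step 17: x=0.000, v=0.009, θ=-0.009, ω=0.033
apply F[17]=-0.028 → step 18: x=0.001, v=0.010, θ=-0.008, ω=0.030
apply F[18]=-0.032 → step 19: x=0.001, v=0.010, θ=-0.008, ω=0.027
apply F[19]=-0.037 → step 20: x=0.001, v=0.011, θ=-0.007, ω=0.024
apply F[20]=-0.040 → step 21: x=0.001, v=0.011, θ=-0.007, ω=0.022
apply F[21]=-0.043 → step 22: x=0.001, v=0.011, θ=-0.006, ω=0.020
apply F[22]=-0.046 → step 23: x=0.002, v=0.011, θ=-0.006, ω=0.018
apply F[23]=-0.048 → step 24: x=0.002, v=0.011, θ=-0.006, ω=0.016
apply F[24]=-0.050 → step 25: x=0.002, v=0.011, θ=-0.005, ω=0.015
apply F[25]=-0.051 → step 26: x=0.002, v=0.011, θ=-0.005, ω=0.014
apply F[26]=-0.052 → step 27: x=0.002, v=0.011, θ=-0.005, ω=0.013
apply F[27]=-0.053 → step 28: x=0.003, v=0.011, θ=-0.004, ω=0.011
apply F[28]=-0.053 → step 29: x=0.003, v=0.010, θ=-0.004, ω=0.011
apply F[29]=-0.053 → step 30: x=0.003, v=0.010, θ=-0.004, ω=0.010
apply F[30]=-0.053 → step 31: x=0.003, v=0.010, θ=-0.004, ω=0.009
apply F[31]=-0.053 → step 32: x=0.003, v=0.009, θ=-0.004, ω=0.008
apply F[32]=-0.052 → step 33: x=0.004, v=0.009, θ=-0.004, ω=0.008
apply F[33]=-0.052 → step 34: x=0.004, v=0.009, θ=-0.003, ω=0.007
apply F[34]=-0.051 → step 35: x=0.004, v=0.009, θ=-0.003, ω=0.007
apply F[35]=-0.051 → step 36: x=0.004, v=0.008, θ=-0.003, ω=0.006
apply F[36]=-0.050 → step 37: x=0.004, v=0.008, θ=-0.003, ω=0.006
apply F[37]=-0.049 → step 38: x=0.004, v=0.008, θ=-0.003, ω=0.006
apply F[38]=-0.047 → step 39: x=0.005, v=0.007, θ=-0.003, ω=0.005
apply F[39]=-0.047 → step 40: x=0.005, v=0.007, θ=-0.003, ω=0.005
Max |angle| over trajectory = 0.037 rad; bound = 0.110 → within bound.

Answer: yes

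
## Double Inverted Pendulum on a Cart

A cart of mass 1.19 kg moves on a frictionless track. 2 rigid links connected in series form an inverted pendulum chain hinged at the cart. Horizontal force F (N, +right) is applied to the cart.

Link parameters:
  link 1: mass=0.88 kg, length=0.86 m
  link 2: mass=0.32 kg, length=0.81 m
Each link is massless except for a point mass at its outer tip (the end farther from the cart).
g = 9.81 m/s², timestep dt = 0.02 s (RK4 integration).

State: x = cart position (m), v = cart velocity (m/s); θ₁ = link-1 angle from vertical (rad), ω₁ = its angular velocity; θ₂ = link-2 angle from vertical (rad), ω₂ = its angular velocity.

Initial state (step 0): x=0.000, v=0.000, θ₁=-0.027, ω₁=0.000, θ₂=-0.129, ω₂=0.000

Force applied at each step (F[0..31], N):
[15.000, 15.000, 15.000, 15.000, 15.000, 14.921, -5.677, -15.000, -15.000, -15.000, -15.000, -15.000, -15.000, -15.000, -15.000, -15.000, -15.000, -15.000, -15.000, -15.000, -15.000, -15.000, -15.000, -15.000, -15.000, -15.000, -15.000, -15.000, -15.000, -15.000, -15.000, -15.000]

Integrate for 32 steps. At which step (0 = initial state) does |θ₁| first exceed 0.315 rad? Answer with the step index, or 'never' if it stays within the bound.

apply F[0]=+15.000 → step 1: x=0.003, v=0.257, θ₁=-0.030, ω₁=-0.298, θ₂=-0.129, ω₂=-0.032
apply F[1]=+15.000 → step 2: x=0.010, v=0.516, θ₁=-0.039, ω₁=-0.598, θ₂=-0.130, ω₂=-0.061
apply F[2]=+15.000 → step 3: x=0.023, v=0.776, θ₁=-0.054, ω₁=-0.905, θ₂=-0.132, ω₂=-0.086
apply F[3]=+15.000 → step 4: x=0.041, v=1.038, θ₁=-0.075, ω₁=-1.219, θ₂=-0.134, ω₂=-0.105
apply F[4]=+15.000 → step 5: x=0.065, v=1.303, θ₁=-0.103, ω₁=-1.543, θ₂=-0.136, ω₂=-0.116
apply F[5]=+14.921 → step 6: x=0.093, v=1.567, θ₁=-0.137, ω₁=-1.874, θ₂=-0.138, ω₂=-0.119
apply F[6]=-5.677 → step 7: x=0.124, v=1.494, θ₁=-0.174, ω₁=-1.827, θ₂=-0.141, ω₂=-0.115
apply F[7]=-15.000 → step 8: x=0.152, v=1.277, θ₁=-0.208, ω₁=-1.626, θ₂=-0.143, ω₂=-0.100
apply F[8]=-15.000 → step 9: x=0.175, v=1.069, θ₁=-0.239, ω₁=-1.448, θ₂=-0.145, ω₂=-0.073
apply F[9]=-15.000 → step 10: x=0.195, v=0.869, θ₁=-0.266, ω₁=-1.289, θ₂=-0.146, ω₂=-0.036
apply F[10]=-15.000 → step 11: x=0.210, v=0.677, θ₁=-0.291, ω₁=-1.149, θ₂=-0.146, ω₂=0.012
apply F[11]=-15.000 → step 12: x=0.222, v=0.491, θ₁=-0.313, ω₁=-1.025, θ₂=-0.145, ω₂=0.070
apply F[12]=-15.000 → step 13: x=0.230, v=0.310, θ₁=-0.332, ω₁=-0.914, θ₂=-0.143, ω₂=0.137
apply F[13]=-15.000 → step 14: x=0.234, v=0.135, θ₁=-0.349, ω₁=-0.817, θ₂=-0.140, ω₂=0.213
apply F[14]=-15.000 → step 15: x=0.235, v=-0.036, θ₁=-0.365, ω₁=-0.731, θ₂=-0.134, ω₂=0.297
apply F[15]=-15.000 → step 16: x=0.233, v=-0.204, θ₁=-0.378, ω₁=-0.654, θ₂=-0.128, ω₂=0.389
apply F[16]=-15.000 → step 17: x=0.227, v=-0.369, θ₁=-0.391, ω₁=-0.586, θ₂=-0.119, ω₂=0.490
apply F[17]=-15.000 → step 18: x=0.218, v=-0.531, θ₁=-0.402, ω₁=-0.526, θ₂=-0.108, ω₂=0.598
apply F[18]=-15.000 → step 19: x=0.206, v=-0.692, θ₁=-0.412, ω₁=-0.472, θ₂=-0.095, ω₂=0.714
apply F[19]=-15.000 → step 20: x=0.190, v=-0.850, θ₁=-0.421, ω₁=-0.425, θ₂=-0.079, ω₂=0.839
apply F[20]=-15.000 → step 21: x=0.172, v=-1.008, θ₁=-0.429, ω₁=-0.382, θ₂=-0.061, ω₂=0.972
apply F[21]=-15.000 → step 22: x=0.150, v=-1.164, θ₁=-0.436, ω₁=-0.343, θ₂=-0.040, ω₂=1.114
apply F[22]=-15.000 → step 23: x=0.125, v=-1.321, θ₁=-0.443, ω₁=-0.307, θ₂=-0.017, ω₂=1.264
apply F[23]=-15.000 → step 24: x=0.097, v=-1.477, θ₁=-0.448, ω₁=-0.274, θ₂=0.010, ω₂=1.423
apply F[24]=-15.000 → step 25: x=0.066, v=-1.633, θ₁=-0.454, ω₁=-0.243, θ₂=0.040, ω₂=1.591
apply F[25]=-15.000 → step 26: x=0.032, v=-1.789, θ₁=-0.458, ω₁=-0.211, θ₂=0.074, ω₂=1.769
apply F[26]=-15.000 → step 27: x=-0.005, v=-1.947, θ₁=-0.462, ω₁=-0.179, θ₂=0.111, ω₂=1.955
apply F[27]=-15.000 → step 28: x=-0.046, v=-2.106, θ₁=-0.465, ω₁=-0.145, θ₂=0.152, ω₂=2.151
apply F[28]=-15.000 → step 29: x=-0.090, v=-2.266, θ₁=-0.468, ω₁=-0.108, θ₂=0.197, ω₂=2.355
apply F[29]=-15.000 → step 30: x=-0.137, v=-2.427, θ₁=-0.470, ω₁=-0.065, θ₂=0.247, ω₂=2.568
apply F[30]=-15.000 → step 31: x=-0.187, v=-2.591, θ₁=-0.470, ω₁=-0.015, θ₂=0.300, ω₂=2.789
apply F[31]=-15.000 → step 32: x=-0.240, v=-2.756, θ₁=-0.470, ω₁=0.044, θ₂=0.358, ω₂=3.017
|θ₁| = 0.332 > 0.315 first at step 13.

Answer: 13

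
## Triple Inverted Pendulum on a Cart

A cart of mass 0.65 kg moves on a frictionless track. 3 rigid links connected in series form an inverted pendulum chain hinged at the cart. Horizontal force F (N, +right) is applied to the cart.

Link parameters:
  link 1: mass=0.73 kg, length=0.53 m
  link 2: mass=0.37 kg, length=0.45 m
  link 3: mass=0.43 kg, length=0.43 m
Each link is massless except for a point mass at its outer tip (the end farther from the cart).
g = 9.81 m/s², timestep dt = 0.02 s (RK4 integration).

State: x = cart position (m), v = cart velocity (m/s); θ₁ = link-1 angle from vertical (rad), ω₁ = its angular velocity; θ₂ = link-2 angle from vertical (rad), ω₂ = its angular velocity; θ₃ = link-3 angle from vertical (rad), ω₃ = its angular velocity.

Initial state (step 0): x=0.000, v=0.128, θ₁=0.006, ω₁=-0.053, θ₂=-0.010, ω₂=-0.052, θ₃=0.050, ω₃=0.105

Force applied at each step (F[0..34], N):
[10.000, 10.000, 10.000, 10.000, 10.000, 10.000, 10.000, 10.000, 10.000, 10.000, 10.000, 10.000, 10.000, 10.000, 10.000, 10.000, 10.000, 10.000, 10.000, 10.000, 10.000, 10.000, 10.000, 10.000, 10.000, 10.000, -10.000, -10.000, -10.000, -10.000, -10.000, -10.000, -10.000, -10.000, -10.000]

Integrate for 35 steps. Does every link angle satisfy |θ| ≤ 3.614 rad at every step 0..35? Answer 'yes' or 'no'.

apply F[0]=+10.000 → step 1: x=0.006, v=0.434, θ₁=-0.001, ω₁=-0.623, θ₂=-0.011, ω₂=-0.096, θ₃=0.053, ω₃=0.166
apply F[1]=+10.000 → step 2: x=0.017, v=0.746, θ₁=-0.019, ω₁=-1.213, θ₂=-0.014, ω₂=-0.131, θ₃=0.057, ω₃=0.227
apply F[2]=+10.000 → step 3: x=0.035, v=1.066, θ₁=-0.049, ω₁=-1.834, θ₂=-0.017, ω₂=-0.148, θ₃=0.062, ω₃=0.286
apply F[3]=+10.000 → step 4: x=0.060, v=1.393, θ₁=-0.093, ω₁=-2.489, θ₂=-0.020, ω₂=-0.145, θ₃=0.068, ω₃=0.337
apply F[4]=+10.000 → step 5: x=0.091, v=1.719, θ₁=-0.149, ω₁=-3.158, θ₂=-0.022, ω₂=-0.130, θ₃=0.075, ω₃=0.368
apply F[5]=+10.000 → step 6: x=0.129, v=2.029, θ₁=-0.219, ω₁=-3.802, θ₂=-0.025, ω₂=-0.128, θ₃=0.083, ω₃=0.371
apply F[6]=+10.000 → step 7: x=0.172, v=2.303, θ₁=-0.301, ω₁=-4.370, θ₂=-0.028, ω₂=-0.173, θ₃=0.090, ω₃=0.341
apply F[7]=+10.000 → step 8: x=0.221, v=2.527, θ₁=-0.393, ω₁=-4.828, θ₂=-0.032, ω₂=-0.294, θ₃=0.096, ω₃=0.280
apply F[8]=+10.000 → step 9: x=0.273, v=2.696, θ₁=-0.493, ω₁=-5.173, θ₂=-0.040, ω₂=-0.504, θ₃=0.101, ω₃=0.196
apply F[9]=+10.000 → step 10: x=0.328, v=2.816, θ₁=-0.599, ω₁=-5.425, θ₂=-0.053, ω₂=-0.797, θ₃=0.104, ω₃=0.095
apply F[10]=+10.000 → step 11: x=0.385, v=2.893, θ₁=-0.710, ω₁=-5.609, θ₂=-0.072, ω₂=-1.158, θ₃=0.105, ω₃=-0.018
apply F[11]=+10.000 → step 12: x=0.444, v=2.934, θ₁=-0.823, ω₁=-5.751, θ₂=-0.100, ω₂=-1.573, θ₃=0.103, ω₃=-0.143
apply F[12]=+10.000 → step 13: x=0.502, v=2.945, θ₁=-0.939, ω₁=-5.865, θ₂=-0.136, ω₂=-2.030, θ₃=0.099, ω₃=-0.283
apply F[13]=+10.000 → step 14: x=0.561, v=2.928, θ₁=-1.058, ω₁=-5.963, θ₂=-0.181, ω₂=-2.519, θ₃=0.091, ω₃=-0.443
apply F[14]=+10.000 → step 15: x=0.619, v=2.887, θ₁=-1.178, ω₁=-6.051, θ₂=-0.237, ω₂=-3.033, θ₃=0.081, ω₃=-0.632
apply F[15]=+10.000 → step 16: x=0.676, v=2.822, θ₁=-1.300, ω₁=-6.132, θ₂=-0.303, ω₂=-3.565, θ₃=0.066, ω₃=-0.858
apply F[16]=+10.000 → step 17: x=0.732, v=2.735, θ₁=-1.423, ω₁=-6.208, θ₂=-0.379, ω₂=-4.111, θ₃=0.046, ω₃=-1.136
apply F[17]=+10.000 → step 18: x=0.786, v=2.627, θ₁=-1.548, ω₁=-6.279, θ₂=-0.467, ω₂=-4.666, θ₃=0.020, ω₃=-1.481
apply F[18]=+10.000 → step 19: x=0.837, v=2.499, θ₁=-1.674, ω₁=-6.343, θ₂=-0.566, ω₂=-5.228, θ₃=-0.014, ω₃=-1.910
apply F[19]=+10.000 → step 20: x=0.886, v=2.352, θ₁=-1.802, ω₁=-6.396, θ₂=-0.676, ω₂=-5.793, θ₃=-0.057, ω₃=-2.445
apply F[20]=+10.000 → step 21: x=0.931, v=2.189, θ₁=-1.930, ω₁=-6.434, θ₂=-0.798, ω₂=-6.356, θ₃=-0.112, ω₃=-3.108
apply F[21]=+10.000 → step 22: x=0.973, v=2.011, θ₁=-2.059, ω₁=-6.448, θ₂=-0.930, ω₂=-6.911, θ₃=-0.182, ω₃=-3.923
apply F[22]=+10.000 → step 23: x=1.011, v=1.825, θ₁=-2.188, ω₁=-6.422, θ₂=-1.074, ω₂=-7.443, θ₃=-0.271, ω₃=-4.919
apply F[23]=+10.000 → step 24: x=1.046, v=1.636, θ₁=-2.315, ω₁=-6.334, θ₂=-1.228, ω₂=-7.925, θ₃=-0.381, ω₃=-6.120
apply F[24]=+10.000 → step 25: x=1.077, v=1.456, θ₁=-2.440, ω₁=-6.155, θ₂=-1.390, ω₂=-8.309, θ₃=-0.517, ω₃=-7.552
apply F[25]=+10.000 → step 26: x=1.104, v=1.299, θ₁=-2.561, ω₁=-5.846, θ₂=-1.559, ω₂=-8.520, θ₃=-0.684, ω₃=-9.228
apply F[26]=-10.000 → step 27: x=1.124, v=0.696, θ₁=-2.682, ω₁=-6.254, θ₂=-1.726, ω₂=-8.142, θ₃=-0.885, ω₃=-10.923
apply F[27]=-10.000 → step 28: x=1.132, v=0.076, θ₁=-2.810, ω₁=-6.579, θ₂=-1.884, ω₂=-7.711, θ₃=-1.123, ω₃=-12.866
apply F[28]=-10.000 → step 29: x=1.128, v=-0.511, θ₁=-2.943, ω₁=-6.611, θ₂=-2.034, ω₂=-7.243, θ₃=-1.402, ω₃=-15.098
apply F[29]=-10.000 → step 30: x=1.112, v=-0.995, θ₁=-3.071, ω₁=-6.052, θ₂=-2.175, ω₂=-6.872, θ₃=-1.728, ω₃=-17.499
apply F[30]=-10.000 → step 31: x=1.089, v=-1.323, θ₁=-3.179, ω₁=-4.647, θ₂=-2.313, ω₂=-7.121, θ₃=-2.100, ω₃=-19.545
apply F[31]=-10.000 → step 32: x=1.060, v=-1.494, θ₁=-3.251, ω₁=-2.437, θ₂=-2.470, ω₂=-8.968, θ₃=-2.501, ω₃=-20.244
apply F[32]=-10.000 → step 33: x=1.030, v=-1.527, θ₁=-3.274, ω₁=0.241, θ₂=-2.686, ω₂=-12.909, θ₃=-2.895, ω₃=-18.886
apply F[33]=-10.000 → step 34: x=1.000, v=-1.412, θ₁=-3.241, ω₁=2.971, θ₂=-2.997, ω₂=-18.246, θ₃=-3.241, ω₃=-15.296
apply F[34]=-10.000 → step 35: x=0.973, v=-1.350, θ₁=-3.172, ω₁=3.188, θ₂=-3.397, ω₂=-20.723, θ₃=-3.502, ω₃=-11.227
Max |angle| over trajectory = 3.502 rad; bound = 3.614 → within bound.

Answer: yes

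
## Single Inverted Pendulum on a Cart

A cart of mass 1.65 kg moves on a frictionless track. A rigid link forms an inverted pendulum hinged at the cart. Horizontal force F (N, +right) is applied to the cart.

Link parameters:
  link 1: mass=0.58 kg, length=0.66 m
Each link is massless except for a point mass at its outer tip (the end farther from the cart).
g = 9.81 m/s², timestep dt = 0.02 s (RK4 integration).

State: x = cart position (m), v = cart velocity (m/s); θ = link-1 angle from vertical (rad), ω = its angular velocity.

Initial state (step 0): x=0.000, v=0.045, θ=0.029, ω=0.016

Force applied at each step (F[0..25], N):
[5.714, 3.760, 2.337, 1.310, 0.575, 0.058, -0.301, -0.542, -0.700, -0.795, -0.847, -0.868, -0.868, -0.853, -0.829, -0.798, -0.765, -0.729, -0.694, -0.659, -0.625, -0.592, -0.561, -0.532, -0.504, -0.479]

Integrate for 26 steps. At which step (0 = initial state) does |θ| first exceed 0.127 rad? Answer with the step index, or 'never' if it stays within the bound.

apply F[0]=+5.714 → step 1: x=0.002, v=0.112, θ=0.028, ω=-0.077
apply F[1]=+3.760 → step 2: x=0.004, v=0.156, θ=0.026, ω=-0.135
apply F[2]=+2.337 → step 3: x=0.008, v=0.183, θ=0.023, ω=-0.168
apply F[3]=+1.310 → step 4: x=0.011, v=0.197, θ=0.020, ω=-0.184
apply F[4]=+0.575 → step 5: x=0.015, v=0.203, θ=0.016, ω=-0.187
apply F[5]=+0.058 → step 6: x=0.019, v=0.202, θ=0.012, ω=-0.182
apply F[6]=-0.301 → step 7: x=0.023, v=0.198, θ=0.009, ω=-0.173
apply F[7]=-0.542 → step 8: x=0.027, v=0.191, θ=0.005, ω=-0.160
apply F[8]=-0.700 → step 9: x=0.031, v=0.182, θ=0.002, ω=-0.145
apply F[9]=-0.795 → step 10: x=0.035, v=0.173, θ=-0.000, ω=-0.130
apply F[10]=-0.847 → step 11: x=0.038, v=0.162, θ=-0.003, ω=-0.116
apply F[11]=-0.868 → step 12: x=0.041, v=0.152, θ=-0.005, ω=-0.101
apply F[12]=-0.868 → step 13: x=0.044, v=0.142, θ=-0.007, ω=-0.088
apply F[13]=-0.853 → step 14: x=0.047, v=0.132, θ=-0.008, ω=-0.075
apply F[14]=-0.829 → step 15: x=0.049, v=0.123, θ=-0.010, ω=-0.064
apply F[15]=-0.798 → step 16: x=0.052, v=0.114, θ=-0.011, ω=-0.053
apply F[16]=-0.765 → step 17: x=0.054, v=0.105, θ=-0.012, ω=-0.044
apply F[17]=-0.729 → step 18: x=0.056, v=0.097, θ=-0.013, ω=-0.035
apply F[18]=-0.694 → step 19: x=0.058, v=0.090, θ=-0.013, ω=-0.028
apply F[19]=-0.659 → step 20: x=0.060, v=0.083, θ=-0.014, ω=-0.021
apply F[20]=-0.625 → step 21: x=0.061, v=0.076, θ=-0.014, ω=-0.015
apply F[21]=-0.592 → step 22: x=0.063, v=0.070, θ=-0.015, ω=-0.010
apply F[22]=-0.561 → step 23: x=0.064, v=0.064, θ=-0.015, ω=-0.006
apply F[23]=-0.532 → step 24: x=0.065, v=0.059, θ=-0.015, ω=-0.002
apply F[24]=-0.504 → step 25: x=0.066, v=0.054, θ=-0.015, ω=0.001
apply F[25]=-0.479 → step 26: x=0.067, v=0.049, θ=-0.015, ω=0.004
max |θ| = 0.029 ≤ 0.127 over all 27 states.

Answer: never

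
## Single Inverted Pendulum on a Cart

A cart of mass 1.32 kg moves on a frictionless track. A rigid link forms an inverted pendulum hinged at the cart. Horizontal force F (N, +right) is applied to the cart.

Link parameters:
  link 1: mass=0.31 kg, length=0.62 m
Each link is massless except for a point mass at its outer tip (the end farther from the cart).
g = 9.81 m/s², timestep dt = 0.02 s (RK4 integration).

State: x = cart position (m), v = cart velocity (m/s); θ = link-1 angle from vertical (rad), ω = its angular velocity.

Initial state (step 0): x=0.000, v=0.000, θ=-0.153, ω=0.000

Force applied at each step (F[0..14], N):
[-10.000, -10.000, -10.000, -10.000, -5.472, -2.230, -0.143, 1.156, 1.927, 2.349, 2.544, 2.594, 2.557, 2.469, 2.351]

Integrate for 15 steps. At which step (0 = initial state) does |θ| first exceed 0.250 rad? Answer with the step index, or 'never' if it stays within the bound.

apply F[0]=-10.000 → step 1: x=-0.001, v=-0.144, θ=-0.151, ω=0.181
apply F[1]=-10.000 → step 2: x=-0.006, v=-0.288, θ=-0.146, ω=0.364
apply F[2]=-10.000 → step 3: x=-0.013, v=-0.432, θ=-0.137, ω=0.550
apply F[3]=-10.000 → step 4: x=-0.023, v=-0.578, θ=-0.124, ω=0.741
apply F[4]=-5.472 → step 5: x=-0.035, v=-0.655, θ=-0.108, ω=0.829
apply F[5]=-2.230 → step 6: x=-0.049, v=-0.684, θ=-0.091, ω=0.844
apply F[6]=-0.143 → step 7: x=-0.062, v=-0.683, θ=-0.075, ω=0.816
apply F[7]=+1.156 → step 8: x=-0.076, v=-0.663, θ=-0.059, ω=0.762
apply F[8]=+1.927 → step 9: x=-0.089, v=-0.631, θ=-0.044, ω=0.695
apply F[9]=+2.349 → step 10: x=-0.101, v=-0.594, θ=-0.031, ω=0.623
apply F[10]=+2.544 → step 11: x=-0.113, v=-0.554, θ=-0.019, ω=0.551
apply F[11]=+2.594 → step 12: x=-0.123, v=-0.514, θ=-0.009, ω=0.482
apply F[12]=+2.557 → step 13: x=-0.133, v=-0.475, θ=-0.000, ω=0.418
apply F[13]=+2.469 → step 14: x=-0.142, v=-0.438, θ=0.008, ω=0.359
apply F[14]=+2.351 → step 15: x=-0.151, v=-0.403, θ=0.014, ω=0.306
max |θ| = 0.153 ≤ 0.250 over all 16 states.

Answer: never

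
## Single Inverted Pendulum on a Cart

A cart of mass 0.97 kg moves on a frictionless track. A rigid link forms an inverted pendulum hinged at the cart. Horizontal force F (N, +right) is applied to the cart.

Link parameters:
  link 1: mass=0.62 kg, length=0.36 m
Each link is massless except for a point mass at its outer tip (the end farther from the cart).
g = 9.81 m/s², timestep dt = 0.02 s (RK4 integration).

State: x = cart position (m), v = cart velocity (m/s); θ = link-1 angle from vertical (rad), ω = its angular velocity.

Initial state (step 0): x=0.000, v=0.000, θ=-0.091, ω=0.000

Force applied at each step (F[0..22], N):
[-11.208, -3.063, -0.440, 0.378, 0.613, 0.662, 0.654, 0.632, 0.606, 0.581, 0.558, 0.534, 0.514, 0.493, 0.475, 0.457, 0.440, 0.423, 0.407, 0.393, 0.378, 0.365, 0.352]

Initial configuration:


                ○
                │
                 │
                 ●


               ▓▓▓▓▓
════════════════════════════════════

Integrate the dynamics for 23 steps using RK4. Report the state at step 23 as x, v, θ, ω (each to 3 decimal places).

apply F[0]=-11.208 → step 1: x=-0.002, v=-0.219, θ=-0.085, ω=0.557
apply F[1]=-3.063 → step 2: x=-0.007, v=-0.272, θ=-0.073, ω=0.661
apply F[2]=-0.440 → step 3: x=-0.013, v=-0.273, θ=-0.060, ω=0.627
apply F[3]=+0.378 → step 4: x=-0.018, v=-0.258, θ=-0.049, ω=0.557
apply F[4]=+0.613 → step 5: x=-0.023, v=-0.240, θ=-0.038, ω=0.484
apply F[5]=+0.662 → step 6: x=-0.027, v=-0.223, θ=-0.029, ω=0.416
apply F[6]=+0.654 → step 7: x=-0.032, v=-0.206, θ=-0.022, ω=0.356
apply F[7]=+0.632 → step 8: x=-0.036, v=-0.191, θ=-0.015, ω=0.304
apply F[8]=+0.606 → step 9: x=-0.039, v=-0.177, θ=-0.009, ω=0.258
apply F[9]=+0.581 → step 10: x=-0.043, v=-0.164, θ=-0.005, ω=0.219
apply F[10]=+0.558 → step 11: x=-0.046, v=-0.152, θ=-0.001, ω=0.185
apply F[11]=+0.534 → step 12: x=-0.049, v=-0.141, θ=0.003, ω=0.155
apply F[12]=+0.514 → step 13: x=-0.052, v=-0.131, θ=0.006, ω=0.130
apply F[13]=+0.493 → step 14: x=-0.054, v=-0.122, θ=0.008, ω=0.108
apply F[14]=+0.475 → step 15: x=-0.056, v=-0.113, θ=0.010, ω=0.088
apply F[15]=+0.457 → step 16: x=-0.059, v=-0.105, θ=0.012, ω=0.072
apply F[16]=+0.440 → step 17: x=-0.061, v=-0.098, θ=0.013, ω=0.058
apply F[17]=+0.423 → step 18: x=-0.063, v=-0.091, θ=0.014, ω=0.046
apply F[18]=+0.407 → step 19: x=-0.064, v=-0.084, θ=0.015, ω=0.035
apply F[19]=+0.393 → step 20: x=-0.066, v=-0.078, θ=0.015, ω=0.026
apply F[20]=+0.378 → step 21: x=-0.067, v=-0.072, θ=0.016, ω=0.018
apply F[21]=+0.365 → step 22: x=-0.069, v=-0.066, θ=0.016, ω=0.012
apply F[22]=+0.352 → step 23: x=-0.070, v=-0.061, θ=0.016, ω=0.006

Answer: x=-0.070, v=-0.061, θ=0.016, ω=0.006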